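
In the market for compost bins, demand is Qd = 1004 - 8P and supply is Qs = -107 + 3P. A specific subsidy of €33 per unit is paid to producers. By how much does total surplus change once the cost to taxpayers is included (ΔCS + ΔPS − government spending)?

Pre-subsidy: 1004 - 8P = -107 + 3P gives P* = 101, Q* = 196.
With the subsidy, sellers receive Ps = Pb + 33 for each unit, where Pb is the price buyers pay.
Supply in terms of Pb becomes Qs = -107 + 3(Pb + 33) = -8 + 3Pb. Setting this equal to demand: 1004 - 8Pb = -8 + 3Pb, so Pb = 92.
Sellers receive Ps = 92 + 33 = 125; Q' = 1004 − 8·92 = 268.
ΔCS = ½(196 + 268)(101 − 92) = 2088; ΔPS = ½(196 + 268)(125 − 101) = 5568.
Government spending = 33 × 268 = 8844.
Net change = 2088 + 5568 − 8844 = -1188. The loss equals the DWL triangle ½·33·72.

Net change in total surplus = -€1188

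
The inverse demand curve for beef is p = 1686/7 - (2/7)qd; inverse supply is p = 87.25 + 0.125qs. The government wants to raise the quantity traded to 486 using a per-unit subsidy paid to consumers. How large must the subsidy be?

Required subsidy s = 46 per unit

At q = 486, from the demand curve buyers pay pb = 1686/7 − (2/7)·486 = 102; from the supply curve sellers need ps = 87.25 + 0.125·486 = 148.
The subsidy must fill the gap: s = ps − pb = 148 − 102 = 46.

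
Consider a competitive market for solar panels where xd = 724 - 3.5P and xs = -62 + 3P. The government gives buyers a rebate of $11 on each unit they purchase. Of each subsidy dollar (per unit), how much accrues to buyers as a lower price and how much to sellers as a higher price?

Pre-subsidy: 724 - 3.5P = -62 + 3P gives P* = 1572/13, x* = 3910/13.
With the rebate, buyers effectively pay Pb = Ps − 11, where Ps is the price sellers receive.
Demand in terms of Ps becomes xd = 724 − 3.5(Ps − 11) = 762.5 - 3.5Ps. Setting this equal to supply: 762.5 - 3.5Ps = -62 + 3Ps, so Ps = 1649/13.
Buyers pay Pb = 1649/13 − 11 = 1506/13; x' = -62 + 3·(1649/13) = 4141/13.
Buyers' price falls by P* − Pb = 1572/13 − 1506/13 = 66/13; sellers' price rises by Ps − P* = 1649/13 − 1572/13 = 77/13.

Buyers gain 66/13 per unit; sellers gain 77/13 per unit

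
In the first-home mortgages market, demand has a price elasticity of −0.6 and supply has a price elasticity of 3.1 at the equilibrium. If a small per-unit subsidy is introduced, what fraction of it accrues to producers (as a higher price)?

Producer share = 6/37

For a small subsidy around the equilibrium, the benefit split depends on the relative slopes, which at a point are proportional to the elasticities.
Buyer share = εs/(εs + |εd|) = 3.1/(3.1 + 0.6) = 31/37; seller share = |εd|/(εs + |εd|) = 6/37.
So producers capture 6/37 of the subsidy.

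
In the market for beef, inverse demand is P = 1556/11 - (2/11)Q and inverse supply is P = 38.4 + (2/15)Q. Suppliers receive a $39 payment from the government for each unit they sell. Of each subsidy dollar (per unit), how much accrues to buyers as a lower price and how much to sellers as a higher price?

Pre-subsidy: 1556/11 - (2/11)Q = 38.4 + (2/15)Q gives Q* = 327 and P* = 82.
With the subsidy, sellers receive Ps = Pb + 39 for each unit, where Pb is the price buyers pay.
On the curves, Pb = 1556/11 - (2/11)Q and Ps = 38.4 + (2/15)Q; the wedge Ps − Pb = 39 gives 38.4 + (2/15)Q − (1556/11 - (2/11)Q) = 39, so Q' = 450.75.
Then Pb = 1556/11 − (2/11)·450.75 = 59.5 and Ps = 38.4 + (2/15)·450.75 = 98.5.
Buyers' price falls by P* − Pb = 82 − 59.5 = 22.5; sellers' price rises by Ps − P* = 98.5 − 82 = 16.5.

Buyers gain $22.5 per unit; sellers gain $16.5 per unit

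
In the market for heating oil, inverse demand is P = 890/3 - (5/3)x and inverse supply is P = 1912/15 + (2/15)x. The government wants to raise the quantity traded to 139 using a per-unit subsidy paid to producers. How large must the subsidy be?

At x = 139, from the demand curve buyers pay Pb = 890/3 − (5/3)·139 = 65; from the supply curve sellers need Ps = 1912/15 + (2/15)·139 = 146.
The subsidy must fill the gap: s = Ps − Pb = 146 − 65 = 81.

Required subsidy s = 81 per unit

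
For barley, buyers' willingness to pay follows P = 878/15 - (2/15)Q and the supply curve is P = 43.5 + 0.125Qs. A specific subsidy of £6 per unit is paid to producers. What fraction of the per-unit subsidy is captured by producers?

Producer share = 15/31

Pre-subsidy: 878/15 - (2/15)Q = 43.5 + 0.125Q gives Q* = 1804/31 and P* = 1574/31.
With the subsidy, sellers receive Ps = Pb + 6 for each unit, where Pb is the price buyers pay.
On the curves, Pb = 878/15 - (2/15)Q and Ps = 43.5 + 0.125Q; the wedge Ps − Pb = 6 gives 43.5 + 0.125Q − (878/15 - (2/15)Q) = 6, so Q' = 2524/31.
Then Pb = 878/15 − (2/15)·(2524/31) = 1478/31 and Ps = 43.5 + 0.125·(2524/31) = 1664/31.
Buyers' price falls by P* − Pb = 1574/31 − 1478/31 = 96/31; sellers' price rises by Ps − P* = 1664/31 − 1574/31 = 90/31.
So producers capture (90/31)/6 = 15/31 of each unit of subsidy.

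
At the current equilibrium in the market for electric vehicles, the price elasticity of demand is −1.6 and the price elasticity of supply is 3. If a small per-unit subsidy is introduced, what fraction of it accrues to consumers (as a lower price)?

For a small subsidy around the equilibrium, the benefit split depends on the relative slopes, which at a point are proportional to the elasticities.
Buyer share = εs/(εs + |εd|) = 3/(3 + 1.6) = 15/23; seller share = |εd|/(εs + |εd|) = 8/23.

Consumer share = 15/23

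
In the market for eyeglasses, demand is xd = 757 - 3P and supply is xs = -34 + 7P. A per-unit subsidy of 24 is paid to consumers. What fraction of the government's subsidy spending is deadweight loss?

Pre-subsidy: 757 - 3P = -34 + 7P gives P* = 79.1, x* = 519.7.
With the rebate, buyers effectively pay Pb = Ps − 24, where Ps is the price sellers receive.
Demand in terms of Ps becomes xd = 757 − 3(Ps − 24) = 829 - 3Ps. Setting this equal to supply: 829 - 3Ps = -34 + 7Ps, so Ps = 86.3.
Buyers pay Pb = 86.3 − 24 = 62.3; x' = -34 + 7·86.3 = 570.1.
ΔCS = ½(519.7 + 570.1)(79.1 − 62.3) = 9154.32; ΔPS = ½(519.7 + 570.1)(86.3 − 79.1) = 3923.28.
Government spending = 24 × 570.1 = 13682.4.
DWL = ½ × 24 × (570.1 − 519.7) = 604.8; fraction = 604.8 / 13682.4 = 252/5701.

DWL / government spending = 252/5701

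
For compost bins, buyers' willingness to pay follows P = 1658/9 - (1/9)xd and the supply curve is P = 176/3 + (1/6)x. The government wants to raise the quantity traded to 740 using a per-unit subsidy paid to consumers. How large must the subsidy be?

At x = 740, from the demand curve buyers pay Pb = 1658/9 − (1/9)·740 = 102; from the supply curve sellers need Ps = 176/3 + (1/6)·740 = 182.
The subsidy must fill the gap: s = Ps − Pb = 182 − 102 = 80.

Required subsidy s = 80 per unit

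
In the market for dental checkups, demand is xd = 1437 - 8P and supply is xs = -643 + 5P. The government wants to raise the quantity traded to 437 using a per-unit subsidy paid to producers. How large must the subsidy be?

At x = 437, invert demand for the buyer price: Pb = (1437 − 437)/8 = 125; invert supply for the seller price: Ps = (437 − (-643))/5 = 216.
The subsidy must fill the gap: s = Ps − Pb = 216 − 125 = 91.

Required subsidy s = 91 per unit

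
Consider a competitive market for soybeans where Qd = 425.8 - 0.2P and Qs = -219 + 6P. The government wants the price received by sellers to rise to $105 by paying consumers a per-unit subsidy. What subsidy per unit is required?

Required subsidy s = $31 per unit

At a seller price of 105, quantity supplied is -219 + 6·105 = 411.
Buyers absorb 411 only when they pay Pb with 425.8 − 0.2·Pb = 411, i.e. Pb = 74.
s = Ps − Pb = 105 − 74 = 31.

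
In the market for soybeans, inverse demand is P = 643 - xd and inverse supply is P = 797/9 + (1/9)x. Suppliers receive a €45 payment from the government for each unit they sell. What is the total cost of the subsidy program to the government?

Government cost = €24277.5

Pre-subsidy: 643 - x = 797/9 + (1/9)x gives x* = 499 and P* = 144.
With the subsidy, sellers receive Ps = Pb + 45 for each unit, where Pb is the price buyers pay.
On the curves, Pb = 643 - x and Ps = 797/9 + (1/9)x; the wedge Ps − Pb = 45 gives 797/9 + (1/9)x − (643 - x) = 45, so x' = 539.5.
Then Pb = 643 − 1·539.5 = 103.5 and Ps = 797/9 + (1/9)·539.5 = 148.5.
Government outlay = subsidy × quantity = 45 × 539.5 = 24277.5.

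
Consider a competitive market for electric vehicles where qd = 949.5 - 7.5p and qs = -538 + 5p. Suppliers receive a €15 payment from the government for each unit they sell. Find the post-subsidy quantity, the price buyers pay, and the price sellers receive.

Pre-subsidy: 949.5 - 7.5p = -538 + 5p gives p* = 119, q* = 57.
With the subsidy, sellers receive ps = pb + 15 for each unit, where pb is the price buyers pay.
Supply in terms of pb becomes qs = -538 + 5(pb + 15) = -463 + 5pb. Setting this equal to demand: 949.5 - 7.5pb = -463 + 5pb, so pb = 113.
Sellers receive ps = 113 + 15 = 128; q' = 949.5 − 7.5·113 = 102.

q' = 102; buyers pay €113; sellers receive €128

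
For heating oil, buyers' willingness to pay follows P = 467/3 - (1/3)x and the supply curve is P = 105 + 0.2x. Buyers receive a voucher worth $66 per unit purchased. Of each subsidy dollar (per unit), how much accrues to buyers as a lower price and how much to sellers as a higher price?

Pre-subsidy: 467/3 - (1/3)x = 105 + 0.2x gives x* = 95 and P* = 124.
With the rebate, buyers effectively pay Pb = Ps − 66, where Ps is the price sellers receive.
On the curves, Pb = 467/3 - (1/3)x and Ps = 105 + 0.2x; the wedge Ps − Pb = 66 gives 105 + 0.2x − (467/3 - (1/3)x) = 66, so x' = 218.75.
Then Pb = 467/3 − (1/3)·218.75 = 82.75 and Ps = 105 + 0.2·218.75 = 148.75.
Buyers' price falls by P* − Pb = 124 − 82.75 = 41.25; sellers' price rises by Ps − P* = 148.75 − 124 = 24.75.

Buyers gain $41.25 per unit; sellers gain $24.75 per unit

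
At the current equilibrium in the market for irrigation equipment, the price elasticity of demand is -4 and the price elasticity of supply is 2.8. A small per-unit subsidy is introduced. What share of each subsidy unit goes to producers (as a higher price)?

Producer share = 10/17

For a small subsidy around the equilibrium, the benefit split depends on the relative slopes, which at a point are proportional to the elasticities.
Buyer share = εs/(εs + |εd|) = 2.8/(2.8 + 4) = 7/17; seller share = |εd|/(εs + |εd|) = 10/17.
So producers capture 10/17 of the subsidy.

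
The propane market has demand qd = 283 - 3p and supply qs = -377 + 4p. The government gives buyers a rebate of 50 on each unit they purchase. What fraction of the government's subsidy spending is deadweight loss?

DWL / government spending = 300/601

Pre-subsidy: 283 - 3p = -377 + 4p gives p* = 660/7, q* = 1/7.
With the rebate, buyers effectively pay pb = ps − 50, where ps is the price sellers receive.
Demand in terms of ps becomes qd = 283 − 3(ps − 50) = 433 - 3ps. Setting this equal to supply: 433 - 3ps = -377 + 4ps, so ps = 810/7.
Buyers pay pb = 810/7 − 50 = 460/7; q' = -377 + 4·(810/7) = 601/7.
ΔCS = ½(1/7 + 601/7)(660/7 − 460/7) = 8600/7; ΔPS = ½(1/7 + 601/7)(810/7 − 660/7) = 6450/7.
Government spending = 50 × 601/7 = 30050/7.
DWL = ½ × 50 × (601/7 − 1/7) = 15000/7; fraction = (15000/7) / (30050/7) = 300/601.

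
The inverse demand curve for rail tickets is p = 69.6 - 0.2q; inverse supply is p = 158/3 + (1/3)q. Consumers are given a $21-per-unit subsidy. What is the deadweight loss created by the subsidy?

Pre-subsidy: 69.6 - 0.2q = 158/3 + (1/3)q gives q* = 31.75 and p* = 63.25.
With the rebate, buyers effectively pay pb = ps − 21, where ps is the price sellers receive.
On the curves, pb = 69.6 - 0.2q and ps = 158/3 + (1/3)q; the wedge ps − pb = 21 gives 158/3 + (1/3)q − (69.6 - 0.2q) = 21, so q' = 71.125.
Then pb = 69.6 − 0.2·71.125 = 55.375 and ps = 158/3 + (1/3)·71.125 = 76.375.
The subsidy expands output by 71.125 − 31.75 = 39.375 past the efficient level; on those units the gap between marginal cost and willingness to pay runs from 0 up to 21.
DWL = ½ × 21 × 39.375 = 413.4375.

Deadweight loss = $413.4375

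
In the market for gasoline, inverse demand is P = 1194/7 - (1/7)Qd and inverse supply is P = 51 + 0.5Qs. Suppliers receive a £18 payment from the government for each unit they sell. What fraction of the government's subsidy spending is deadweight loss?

Pre-subsidy: 1194/7 - (1/7)Q = 51 + 0.5Q gives Q* = 186 and P* = 144.
With the subsidy, sellers receive Ps = Pb + 18 for each unit, where Pb is the price buyers pay.
On the curves, Pb = 1194/7 - (1/7)Q and Ps = 51 + 0.5Q; the wedge Ps − Pb = 18 gives 51 + 0.5Q − (1194/7 - (1/7)Q) = 18, so Q' = 214.
Then Pb = 1194/7 − (1/7)·214 = 140 and Ps = 51 + 0.5·214 = 158.
ΔCS = ½(186 + 214)(144 − 140) = 800; ΔPS = ½(186 + 214)(158 − 144) = 2800.
Government spending = 18 × 214 = 3852.
DWL = ½ × 18 × (214 − 186) = 252; fraction = 252 / 3852 = 7/107.

DWL / government spending = 7/107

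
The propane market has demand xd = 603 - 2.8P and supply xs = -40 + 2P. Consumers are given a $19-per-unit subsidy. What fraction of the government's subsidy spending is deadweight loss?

Pre-subsidy: 603 - 2.8P = -40 + 2P gives P* = 3215/24, x* = 2735/12.
With the rebate, buyers effectively pay Pb = Ps − 19, where Ps is the price sellers receive.
Demand in terms of Ps becomes xd = 603 − 2.8(Ps − 19) = 656.2 - 2.8Ps. Setting this equal to supply: 656.2 - 2.8Ps = -40 + 2Ps, so Ps = 3481/24.
Buyers pay Pb = 3481/24 − 19 = 3025/24; x' = -40 + 2·(3481/24) = 3001/12.
ΔCS = ½(2735/12 + 3001/12)(3215/24 − 3025/24) = 22705/12; ΔPS = ½(2735/12 + 3001/12)(3481/24 − 3215/24) = 31787/12.
Government spending = 19 × 3001/12 = 57019/12.
DWL = ½ × 19 × (3001/12 − 2735/12) = 2527/12; fraction = (2527/12) / (57019/12) = 133/3001.

DWL / government spending = 133/3001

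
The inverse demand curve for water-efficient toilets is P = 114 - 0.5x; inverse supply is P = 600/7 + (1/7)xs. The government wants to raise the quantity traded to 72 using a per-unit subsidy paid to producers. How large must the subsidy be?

Required subsidy s = 18 per unit

At x = 72, from the demand curve buyers pay Pb = 114 − 0.5·72 = 78; from the supply curve sellers need Ps = 600/7 + (1/7)·72 = 96.
The subsidy must fill the gap: s = Ps − Pb = 96 − 78 = 18.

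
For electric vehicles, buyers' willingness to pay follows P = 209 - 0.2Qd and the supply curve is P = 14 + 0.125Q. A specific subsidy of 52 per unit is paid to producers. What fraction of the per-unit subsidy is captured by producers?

Pre-subsidy: 209 - 0.2Q = 14 + 0.125Q gives Q* = 600 and P* = 89.
With the subsidy, sellers receive Ps = Pb + 52 for each unit, where Pb is the price buyers pay.
On the curves, Pb = 209 - 0.2Q and Ps = 14 + 0.125Q; the wedge Ps − Pb = 52 gives 14 + 0.125Q − (209 - 0.2Q) = 52, so Q' = 760.
Then Pb = 209 − 0.2·760 = 57 and Ps = 14 + 0.125·760 = 109.
Buyers' price falls by P* − Pb = 89 − 57 = 32; sellers' price rises by Ps − P* = 109 − 89 = 20.
So producers capture 20/52 = 5/13 of each unit of subsidy.

Producer share = 5/13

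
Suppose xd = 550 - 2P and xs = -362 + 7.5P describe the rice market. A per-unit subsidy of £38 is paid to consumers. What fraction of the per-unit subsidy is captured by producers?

Producer share = 4/19

Pre-subsidy: 550 - 2P = -362 + 7.5P gives P* = 96, x* = 358.
With the rebate, buyers effectively pay Pb = Ps − 38, where Ps is the price sellers receive.
Demand in terms of Ps becomes xd = 550 − 2(Ps − 38) = 626 - 2Ps. Setting this equal to supply: 626 - 2Ps = -362 + 7.5Ps, so Ps = 104.
Buyers pay Pb = 104 − 38 = 66; x' = -362 + 7.5·104 = 418.
Buyers' price falls by P* − Pb = 96 − 66 = 30; sellers' price rises by Ps − P* = 104 − 96 = 8.
So producers capture 8/38 = 4/19 of each unit of subsidy.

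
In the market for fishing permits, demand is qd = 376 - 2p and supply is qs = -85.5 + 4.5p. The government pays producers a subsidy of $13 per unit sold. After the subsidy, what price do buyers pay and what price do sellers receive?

Pre-subsidy: 376 - 2p = -85.5 + 4.5p gives p* = 71, q* = 234.
With the subsidy, sellers receive ps = pb + 13 for each unit, where pb is the price buyers pay.
Supply in terms of pb becomes qs = -85.5 + 4.5(pb + 13) = -27 + 4.5pb. Setting this equal to demand: 376 - 2pb = -27 + 4.5pb, so pb = 62.
Sellers receive ps = 62 + 13 = 75; q' = 376 − 2·62 = 252.

Buyers pay $62; sellers receive $75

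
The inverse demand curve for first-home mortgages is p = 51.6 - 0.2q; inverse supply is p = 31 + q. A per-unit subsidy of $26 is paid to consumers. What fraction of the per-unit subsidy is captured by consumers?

Pre-subsidy: 51.6 - 0.2q = 31 + q gives q* = 103/6 and p* = 289/6.
With the rebate, buyers effectively pay pb = ps − 26, where ps is the price sellers receive.
On the curves, pb = 51.6 - 0.2q and ps = 31 + q; the wedge ps − pb = 26 gives 31 + q − (51.6 - 0.2q) = 26, so q' = 233/6.
Then pb = 51.6 − 0.2·(233/6) = 263/6 and ps = 31 + 1·(233/6) = 419/6.
Buyers' price falls by p* − pb = 289/6 − 263/6 = 13/3; sellers' price rises by ps − p* = 419/6 − 289/6 = 65/3.
So consumers capture (13/3)/26 = 1/6 of each unit of subsidy.

Consumer share = 1/6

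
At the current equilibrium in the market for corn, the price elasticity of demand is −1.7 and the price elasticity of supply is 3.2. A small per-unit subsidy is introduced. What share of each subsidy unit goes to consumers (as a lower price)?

For a small subsidy around the equilibrium, the benefit split depends on the relative slopes, which at a point are proportional to the elasticities.
Buyer share = εs/(εs + |εd|) = 3.2/(3.2 + 1.7) = 32/49; seller share = |εd|/(εs + |εd|) = 17/49.

Consumer share = 32/49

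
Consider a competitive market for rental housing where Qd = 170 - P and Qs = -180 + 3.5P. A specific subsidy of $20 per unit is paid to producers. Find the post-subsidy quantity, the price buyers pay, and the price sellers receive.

Q' = 970/9; buyers pay 560/9; sellers receive 740/9

Pre-subsidy: 170 - P = -180 + 3.5P gives P* = 700/9, Q* = 830/9.
With the subsidy, sellers receive Ps = Pb + 20 for each unit, where Pb is the price buyers pay.
Supply in terms of Pb becomes Qs = -180 + 3.5(Pb + 20) = -110 + 3.5Pb. Setting this equal to demand: 170 - Pb = -110 + 3.5Pb, so Pb = 560/9.
Sellers receive Ps = 560/9 + 20 = 740/9; Q' = 170 − 1·(560/9) = 970/9.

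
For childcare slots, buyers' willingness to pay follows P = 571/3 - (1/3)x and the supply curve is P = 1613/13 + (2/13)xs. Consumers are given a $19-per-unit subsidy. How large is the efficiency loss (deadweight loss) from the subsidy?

Deadweight loss = $370.5

Pre-subsidy: 571/3 - (1/3)x = 1613/13 + (2/13)x gives x* = 136 and P* = 145.
With the rebate, buyers effectively pay Pb = Ps − 19, where Ps is the price sellers receive.
On the curves, Pb = 571/3 - (1/3)x and Ps = 1613/13 + (2/13)x; the wedge Ps − Pb = 19 gives 1613/13 + (2/13)x − (571/3 - (1/3)x) = 19, so x' = 175.
Then Pb = 571/3 − (1/3)·175 = 132 and Ps = 1613/13 + (2/13)·175 = 151.
The subsidy expands output by 175 − 136 = 39 past the efficient level; on those units the gap between marginal cost and willingness to pay runs from 0 up to 19.
DWL = ½ × 19 × 39 = 370.5.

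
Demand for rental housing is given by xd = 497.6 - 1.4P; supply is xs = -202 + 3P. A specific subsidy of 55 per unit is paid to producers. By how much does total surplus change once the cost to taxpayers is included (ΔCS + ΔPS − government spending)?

Net change in total surplus = -1443.75

Pre-subsidy: 497.6 - 1.4P = -202 + 3P gives P* = 159, x* = 275.
With the subsidy, sellers receive Ps = Pb + 55 for each unit, where Pb is the price buyers pay.
Supply in terms of Pb becomes xs = -202 + 3(Pb + 55) = -37 + 3Pb. Setting this equal to demand: 497.6 - 1.4Pb = -37 + 3Pb, so Pb = 121.5.
Sellers receive Ps = 121.5 + 55 = 176.5; x' = 497.6 − 1.4·121.5 = 327.5.
ΔCS = ½(275 + 327.5)(159 − 121.5) = 11296.875; ΔPS = ½(275 + 327.5)(176.5 − 159) = 5271.875.
Government spending = 55 × 327.5 = 18012.5.
Net change = 11296.875 + 5271.875 − 18012.5 = -1443.75. The loss equals the DWL triangle ½·55·52.5.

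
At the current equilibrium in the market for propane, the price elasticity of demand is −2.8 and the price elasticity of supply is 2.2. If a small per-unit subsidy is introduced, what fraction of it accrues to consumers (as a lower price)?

Consumer share = 0.44

For a small subsidy around the equilibrium, the benefit split depends on the relative slopes, which at a point are proportional to the elasticities.
Buyer share = εs/(εs + |εd|) = 2.2/(2.2 + 2.8) = 0.44; seller share = |εd|/(εs + |εd|) = 0.56.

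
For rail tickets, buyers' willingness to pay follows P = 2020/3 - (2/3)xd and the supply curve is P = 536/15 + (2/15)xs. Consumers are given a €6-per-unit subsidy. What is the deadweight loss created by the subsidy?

Deadweight loss = €22.5

Pre-subsidy: 2020/3 - (2/3)x = 536/15 + (2/15)x gives x* = 797 and P* = 142.
With the rebate, buyers effectively pay Pb = Ps − 6, where Ps is the price sellers receive.
On the curves, Pb = 2020/3 - (2/3)x and Ps = 536/15 + (2/15)x; the wedge Ps − Pb = 6 gives 536/15 + (2/15)x − (2020/3 - (2/3)x) = 6, so x' = 804.5.
Then Pb = 2020/3 − (2/3)·804.5 = 137 and Ps = 536/15 + (2/15)·804.5 = 143.
The subsidy expands output by 804.5 − 797 = 7.5 past the efficient level; on those units the gap between marginal cost and willingness to pay runs from 0 up to 6.
DWL = ½ × 6 × 7.5 = 22.5.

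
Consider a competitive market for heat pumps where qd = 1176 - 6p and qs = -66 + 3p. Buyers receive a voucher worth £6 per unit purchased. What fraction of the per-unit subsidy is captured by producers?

Pre-subsidy: 1176 - 6p = -66 + 3p gives p* = 138, q* = 348.
With the rebate, buyers effectively pay pb = ps − 6, where ps is the price sellers receive.
Demand in terms of ps becomes qd = 1176 − 6(ps − 6) = 1212 - 6ps. Setting this equal to supply: 1212 - 6ps = -66 + 3ps, so ps = 142.
Buyers pay pb = 142 − 6 = 136; q' = -66 + 3·142 = 360.
Buyers' price falls by p* − pb = 138 − 136 = 2; sellers' price rises by ps − p* = 142 − 138 = 4.
So producers capture 4/6 = 2/3 of each unit of subsidy.

Producer share = 2/3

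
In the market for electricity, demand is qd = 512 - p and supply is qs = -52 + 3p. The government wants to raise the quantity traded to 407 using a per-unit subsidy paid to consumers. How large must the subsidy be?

Required subsidy s = 48 per unit

At q = 407, invert demand for the buyer price: pb = (512 − 407)/1 = 105; invert supply for the seller price: ps = (407 − (-52))/3 = 153.
The subsidy must fill the gap: s = ps − pb = 153 − 105 = 48.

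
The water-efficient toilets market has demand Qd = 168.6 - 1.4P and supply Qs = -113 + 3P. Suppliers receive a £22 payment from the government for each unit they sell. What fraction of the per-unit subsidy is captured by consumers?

Pre-subsidy: 168.6 - 1.4P = -113 + 3P gives P* = 64, Q* = 79.
With the subsidy, sellers receive Ps = Pb + 22 for each unit, where Pb is the price buyers pay.
Supply in terms of Pb becomes Qs = -113 + 3(Pb + 22) = -47 + 3Pb. Setting this equal to demand: 168.6 - 1.4Pb = -47 + 3Pb, so Pb = 49.
Sellers receive Ps = 49 + 22 = 71; Q' = 168.6 − 1.4·49 = 100.
Buyers' price falls by P* − Pb = 64 − 49 = 15; sellers' price rises by Ps − P* = 71 − 64 = 7.
So consumers capture 15/22 = 15/22 of each unit of subsidy.

Consumer share = 15/22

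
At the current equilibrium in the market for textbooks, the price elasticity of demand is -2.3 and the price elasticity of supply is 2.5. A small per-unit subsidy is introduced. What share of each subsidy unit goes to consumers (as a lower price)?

Consumer share = 25/48

For a small subsidy around the equilibrium, the benefit split depends on the relative slopes, which at a point are proportional to the elasticities.
Buyer share = εs/(εs + |εd|) = 2.5/(2.5 + 2.3) = 25/48; seller share = |εd|/(εs + |εd|) = 23/48.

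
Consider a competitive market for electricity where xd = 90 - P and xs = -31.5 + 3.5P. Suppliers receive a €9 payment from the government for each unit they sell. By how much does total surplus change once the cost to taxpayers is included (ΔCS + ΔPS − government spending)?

Net change in total surplus = -€31.5

Pre-subsidy: 90 - P = -31.5 + 3.5P gives P* = 27, x* = 63.
With the subsidy, sellers receive Ps = Pb + 9 for each unit, where Pb is the price buyers pay.
Supply in terms of Pb becomes xs = -31.5 + 3.5(Pb + 9) = 0 + 3.5Pb. Setting this equal to demand: 90 - Pb = 0 + 3.5Pb, so Pb = 20.
Sellers receive Ps = 20 + 9 = 29; x' = 90 − 1·20 = 70.
ΔCS = ½(63 + 70)(27 − 20) = 465.5; ΔPS = ½(63 + 70)(29 − 27) = 133.
Government spending = 9 × 70 = 630.
Net change = 465.5 + 133 − 630 = -31.5. The loss equals the DWL triangle ½·9·7.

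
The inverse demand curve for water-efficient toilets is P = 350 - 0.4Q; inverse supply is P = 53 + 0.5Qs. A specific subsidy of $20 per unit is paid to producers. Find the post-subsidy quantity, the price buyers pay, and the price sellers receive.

Q' = 3170/9; buyers pay 1882/9; sellers receive 2062/9

Pre-subsidy: 350 - 0.4Q = 53 + 0.5Q gives Q* = 330 and P* = 218.
With the subsidy, sellers receive Ps = Pb + 20 for each unit, where Pb is the price buyers pay.
On the curves, Pb = 350 - 0.4Q and Ps = 53 + 0.5Q; the wedge Ps − Pb = 20 gives 53 + 0.5Q − (350 - 0.4Q) = 20, so Q' = 3170/9.
Then Pb = 350 − 0.4·(3170/9) = 1882/9 and Ps = 53 + 0.5·(3170/9) = 2062/9.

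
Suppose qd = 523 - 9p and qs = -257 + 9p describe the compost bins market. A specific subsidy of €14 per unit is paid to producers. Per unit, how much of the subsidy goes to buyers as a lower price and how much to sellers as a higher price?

Buyers gain €7 per unit; sellers gain €7 per unit

Pre-subsidy: 523 - 9p = -257 + 9p gives p* = 130/3, q* = 133.
With the subsidy, sellers receive ps = pb + 14 for each unit, where pb is the price buyers pay.
Supply in terms of pb becomes qs = -257 + 9(pb + 14) = -131 + 9pb. Setting this equal to demand: 523 - 9pb = -131 + 9pb, so pb = 109/3.
Sellers receive ps = 109/3 + 14 = 151/3; q' = 523 − 9·(109/3) = 196.
Buyers' price falls by p* − pb = 130/3 − 109/3 = 7; sellers' price rises by ps − p* = 151/3 − 130/3 = 7.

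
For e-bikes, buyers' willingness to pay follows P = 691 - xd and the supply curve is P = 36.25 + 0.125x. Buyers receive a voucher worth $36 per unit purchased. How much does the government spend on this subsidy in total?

Pre-subsidy: 691 - x = 36.25 + 0.125x gives x* = 582 and P* = 109.
With the rebate, buyers effectively pay Pb = Ps − 36, where Ps is the price sellers receive.
On the curves, Pb = 691 - x and Ps = 36.25 + 0.125x; the wedge Ps − Pb = 36 gives 36.25 + 0.125x − (691 - x) = 36, so x' = 614.
Then Pb = 691 − 1·614 = 77 and Ps = 36.25 + 0.125·614 = 113.
Government outlay = subsidy × quantity = 36 × 614 = 22104.

Government cost = $22104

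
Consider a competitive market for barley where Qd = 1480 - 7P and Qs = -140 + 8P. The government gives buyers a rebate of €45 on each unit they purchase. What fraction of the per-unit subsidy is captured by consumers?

Pre-subsidy: 1480 - 7P = -140 + 8P gives P* = 108, Q* = 724.
With the rebate, buyers effectively pay Pb = Ps − 45, where Ps is the price sellers receive.
Demand in terms of Ps becomes Qd = 1480 − 7(Ps − 45) = 1795 - 7Ps. Setting this equal to supply: 1795 - 7Ps = -140 + 8Ps, so Ps = 129.
Buyers pay Pb = 129 − 45 = 84; Q' = -140 + 8·129 = 892.
Buyers' price falls by P* − Pb = 108 − 84 = 24; sellers' price rises by Ps − P* = 129 − 108 = 21.
So consumers capture 24/45 = 8/15 of each unit of subsidy.

Consumer share = 8/15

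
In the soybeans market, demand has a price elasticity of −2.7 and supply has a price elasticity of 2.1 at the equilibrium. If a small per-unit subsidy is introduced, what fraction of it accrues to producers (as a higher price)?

Producer share = 0.5625

For a small subsidy around the equilibrium, the benefit split depends on the relative slopes, which at a point are proportional to the elasticities.
Buyer share = εs/(εs + |εd|) = 2.1/(2.1 + 2.7) = 0.4375; seller share = |εd|/(εs + |εd|) = 0.5625.
So producers capture 0.5625 of the subsidy.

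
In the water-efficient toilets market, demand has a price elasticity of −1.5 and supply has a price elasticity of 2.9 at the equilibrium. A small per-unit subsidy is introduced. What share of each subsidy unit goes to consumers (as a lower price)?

Consumer share = 29/44

For a small subsidy around the equilibrium, the benefit split depends on the relative slopes, which at a point are proportional to the elasticities.
Buyer share = εs/(εs + |εd|) = 2.9/(2.9 + 1.5) = 29/44; seller share = |εd|/(εs + |εd|) = 15/44.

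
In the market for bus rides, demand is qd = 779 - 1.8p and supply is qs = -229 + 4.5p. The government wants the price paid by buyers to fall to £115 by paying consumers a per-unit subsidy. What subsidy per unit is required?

At a buyer price of 115, quantity demanded is 779 − 1.8·115 = 572.
Sellers supply 572 only when they receive ps with -229 + 4.5·ps = 572, i.e. ps = 178.
s = ps − pb = 178 − 115 = 63.

Required subsidy s = £63 per unit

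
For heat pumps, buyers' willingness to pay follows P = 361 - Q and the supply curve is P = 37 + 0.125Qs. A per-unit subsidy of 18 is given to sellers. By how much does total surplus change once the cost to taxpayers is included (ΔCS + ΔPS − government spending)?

Net change in total surplus = -144

Pre-subsidy: 361 - Q = 37 + 0.125Q gives Q* = 288 and P* = 73.
With the subsidy, sellers receive Ps = Pb + 18 for each unit, where Pb is the price buyers pay.
On the curves, Pb = 361 - Q and Ps = 37 + 0.125Q; the wedge Ps − Pb = 18 gives 37 + 0.125Q − (361 - Q) = 18, so Q' = 304.
Then Pb = 361 − 1·304 = 57 and Ps = 37 + 0.125·304 = 75.
ΔCS = ½(288 + 304)(73 − 57) = 4736; ΔPS = ½(288 + 304)(75 − 73) = 592.
Government spending = 18 × 304 = 5472.
Net change = 4736 + 592 − 5472 = -144. The loss equals the DWL triangle ½·18·16.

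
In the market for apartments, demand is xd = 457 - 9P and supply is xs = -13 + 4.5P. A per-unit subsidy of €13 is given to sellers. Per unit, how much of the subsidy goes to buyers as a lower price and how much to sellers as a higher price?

Pre-subsidy: 457 - 9P = -13 + 4.5P gives P* = 940/27, x* = 431/3.
With the subsidy, sellers receive Ps = Pb + 13 for each unit, where Pb is the price buyers pay.
Supply in terms of Pb becomes xs = -13 + 4.5(Pb + 13) = 45.5 + 4.5Pb. Setting this equal to demand: 457 - 9Pb = 45.5 + 4.5Pb, so Pb = 823/27.
Sellers receive Ps = 823/27 + 13 = 1174/27; x' = 457 − 9·(823/27) = 548/3.
Buyers' price falls by P* − Pb = 940/27 − 823/27 = 13/3; sellers' price rises by Ps − P* = 1174/27 − 940/27 = 26/3.

Buyers gain 13/3 per unit; sellers gain 26/3 per unit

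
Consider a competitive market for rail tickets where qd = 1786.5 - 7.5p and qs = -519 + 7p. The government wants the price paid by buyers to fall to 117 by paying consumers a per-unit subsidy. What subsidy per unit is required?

Required subsidy s = 87 per unit

At a buyer price of 117, quantity demanded is 1786.5 − 7.5·117 = 909.
Sellers supply 909 only when they receive ps with -519 + 7·ps = 909, i.e. ps = 204.
s = ps − pb = 204 − 117 = 87.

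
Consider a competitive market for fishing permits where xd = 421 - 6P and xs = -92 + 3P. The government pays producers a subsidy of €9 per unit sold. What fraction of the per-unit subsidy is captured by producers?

Producer share = 2/3

Pre-subsidy: 421 - 6P = -92 + 3P gives P* = 57, x* = 79.
With the subsidy, sellers receive Ps = Pb + 9 for each unit, where Pb is the price buyers pay.
Supply in terms of Pb becomes xs = -92 + 3(Pb + 9) = -65 + 3Pb. Setting this equal to demand: 421 - 6Pb = -65 + 3Pb, so Pb = 54.
Sellers receive Ps = 54 + 9 = 63; x' = 421 − 6·54 = 97.
Buyers' price falls by P* − Pb = 57 − 54 = 3; sellers' price rises by Ps − P* = 63 − 57 = 6.
So producers capture 6/9 = 2/3 of each unit of subsidy.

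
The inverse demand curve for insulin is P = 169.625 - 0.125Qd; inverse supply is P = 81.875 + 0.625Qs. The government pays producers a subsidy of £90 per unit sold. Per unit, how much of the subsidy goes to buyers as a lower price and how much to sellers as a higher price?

Pre-subsidy: 169.625 - 0.125Q = 81.875 + 0.625Q gives Q* = 117 and P* = 155.
With the subsidy, sellers receive Ps = Pb + 90 for each unit, where Pb is the price buyers pay.
On the curves, Pb = 169.625 - 0.125Q and Ps = 81.875 + 0.625Q; the wedge Ps − Pb = 90 gives 81.875 + 0.625Q − (169.625 - 0.125Q) = 90, so Q' = 237.
Then Pb = 169.625 − 0.125·237 = 140 and Ps = 81.875 + 0.625·237 = 230.
Buyers' price falls by P* − Pb = 155 − 140 = 15; sellers' price rises by Ps − P* = 230 − 155 = 75.

Buyers gain £15 per unit; sellers gain £75 per unit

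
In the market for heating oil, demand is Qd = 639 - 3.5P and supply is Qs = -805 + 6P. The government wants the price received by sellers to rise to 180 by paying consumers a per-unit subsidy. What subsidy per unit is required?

Required subsidy s = 76 per unit

At a seller price of 180, quantity supplied is -805 + 6·180 = 275.
Buyers absorb 275 only when they pay Pb with 639 − 3.5·Pb = 275, i.e. Pb = 104.
s = Ps − Pb = 180 − 104 = 76.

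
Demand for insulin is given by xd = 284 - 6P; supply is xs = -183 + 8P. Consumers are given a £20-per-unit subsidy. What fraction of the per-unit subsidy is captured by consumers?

Pre-subsidy: 284 - 6P = -183 + 8P gives P* = 467/14, x* = 587/7.
With the rebate, buyers effectively pay Pb = Ps − 20, where Ps is the price sellers receive.
Demand in terms of Ps becomes xd = 284 − 6(Ps − 20) = 404 - 6Ps. Setting this equal to supply: 404 - 6Ps = -183 + 8Ps, so Ps = 587/14.
Buyers pay Pb = 587/14 − 20 = 307/14; x' = -183 + 8·(587/14) = 1067/7.
Buyers' price falls by P* − Pb = 467/14 − 307/14 = 80/7; sellers' price rises by Ps − P* = 587/14 − 467/14 = 60/7.
So consumers capture (80/7)/20 = 4/7 of each unit of subsidy.

Consumer share = 4/7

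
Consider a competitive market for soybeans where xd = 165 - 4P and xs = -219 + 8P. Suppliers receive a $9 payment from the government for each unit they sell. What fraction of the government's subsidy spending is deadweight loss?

DWL / government spending = 12/61

Pre-subsidy: 165 - 4P = -219 + 8P gives P* = 32, x* = 37.
With the subsidy, sellers receive Ps = Pb + 9 for each unit, where Pb is the price buyers pay.
Supply in terms of Pb becomes xs = -219 + 8(Pb + 9) = -147 + 8Pb. Setting this equal to demand: 165 - 4Pb = -147 + 8Pb, so Pb = 26.
Sellers receive Ps = 26 + 9 = 35; x' = 165 − 4·26 = 61.
ΔCS = ½(37 + 61)(32 − 26) = 294; ΔPS = ½(37 + 61)(35 − 32) = 147.
Government spending = 9 × 61 = 549.
DWL = ½ × 9 × (61 − 37) = 108; fraction = 108 / 549 = 12/61.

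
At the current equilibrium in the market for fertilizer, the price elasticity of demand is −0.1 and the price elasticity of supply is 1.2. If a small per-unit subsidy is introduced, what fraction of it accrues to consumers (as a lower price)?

For a small subsidy around the equilibrium, the benefit split depends on the relative slopes, which at a point are proportional to the elasticities.
Buyer share = εs/(εs + |εd|) = 1.2/(1.2 + 0.1) = 12/13; seller share = |εd|/(εs + |εd|) = 1/13.

Consumer share = 12/13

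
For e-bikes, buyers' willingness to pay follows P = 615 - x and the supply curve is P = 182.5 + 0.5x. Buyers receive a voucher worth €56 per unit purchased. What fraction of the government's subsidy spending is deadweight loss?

Pre-subsidy: 615 - x = 182.5 + 0.5x gives x* = 865/3 and P* = 980/3.
With the rebate, buyers effectively pay Pb = Ps − 56, where Ps is the price sellers receive.
On the curves, Pb = 615 - x and Ps = 182.5 + 0.5x; the wedge Ps − Pb = 56 gives 182.5 + 0.5x − (615 - x) = 56, so x' = 977/3.
Then Pb = 615 − 1·(977/3) = 868/3 and Ps = 182.5 + 0.5·(977/3) = 1036/3.
ΔCS = ½(865/3 + 977/3)(980/3 − 868/3) = 34384/3; ΔPS = ½(865/3 + 977/3)(1036/3 − 980/3) = 17192/3.
Government spending = 56 × 977/3 = 54712/3.
DWL = ½ × 56 × (977/3 − 865/3) = 3136/3; fraction = (3136/3) / (54712/3) = 56/977.

DWL / government spending = 56/977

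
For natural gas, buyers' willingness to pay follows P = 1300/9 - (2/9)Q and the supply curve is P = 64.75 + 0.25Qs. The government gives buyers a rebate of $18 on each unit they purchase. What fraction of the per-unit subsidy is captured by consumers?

Pre-subsidy: 1300/9 - (2/9)Q = 64.75 + 0.25Q gives Q* = 2869/17 and P* = 1818/17.
With the rebate, buyers effectively pay Pb = Ps − 18, where Ps is the price sellers receive.
On the curves, Pb = 1300/9 - (2/9)Q and Ps = 64.75 + 0.25Q; the wedge Ps − Pb = 18 gives 64.75 + 0.25Q − (1300/9 - (2/9)Q) = 18, so Q' = 3517/17.
Then Pb = 1300/9 − (2/9)·(3517/17) = 1674/17 and Ps = 64.75 + 0.25·(3517/17) = 1980/17.
Buyers' price falls by P* − Pb = 1818/17 − 1674/17 = 144/17; sellers' price rises by Ps − P* = 1980/17 − 1818/17 = 162/17.
So consumers capture (144/17)/18 = 8/17 of each unit of subsidy.

Consumer share = 8/17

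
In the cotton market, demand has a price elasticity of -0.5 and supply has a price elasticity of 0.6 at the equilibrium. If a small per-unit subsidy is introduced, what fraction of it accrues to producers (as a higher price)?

For a small subsidy around the equilibrium, the benefit split depends on the relative slopes, which at a point are proportional to the elasticities.
Buyer share = εs/(εs + |εd|) = 0.6/(0.6 + 0.5) = 6/11; seller share = |εd|/(εs + |εd|) = 5/11.
So producers capture 5/11 of the subsidy.

Producer share = 5/11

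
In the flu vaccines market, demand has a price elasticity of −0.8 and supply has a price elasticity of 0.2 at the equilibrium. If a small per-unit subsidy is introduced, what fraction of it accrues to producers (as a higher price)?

For a small subsidy around the equilibrium, the benefit split depends on the relative slopes, which at a point are proportional to the elasticities.
Buyer share = εs/(εs + |εd|) = 0.2/(0.2 + 0.8) = 0.2; seller share = |εd|/(εs + |εd|) = 0.8.
So producers capture 0.8 of the subsidy.

Producer share = 0.8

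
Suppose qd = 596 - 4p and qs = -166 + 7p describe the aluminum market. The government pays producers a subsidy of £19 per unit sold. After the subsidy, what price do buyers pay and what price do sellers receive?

Pre-subsidy: 596 - 4p = -166 + 7p gives p* = 762/11, q* = 3508/11.
With the subsidy, sellers receive ps = pb + 19 for each unit, where pb is the price buyers pay.
Supply in terms of pb becomes qs = -166 + 7(pb + 19) = -33 + 7pb. Setting this equal to demand: 596 - 4pb = -33 + 7pb, so pb = 629/11.
Sellers receive ps = 629/11 + 19 = 838/11; q' = 596 − 4·(629/11) = 4040/11.

Buyers pay 629/11; sellers receive 838/11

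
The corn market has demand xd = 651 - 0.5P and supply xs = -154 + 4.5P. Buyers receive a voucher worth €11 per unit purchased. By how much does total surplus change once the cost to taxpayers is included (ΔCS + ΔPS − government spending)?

Net change in total surplus = -€27.225

Pre-subsidy: 651 - 0.5P = -154 + 4.5P gives P* = 161, x* = 570.5.
With the rebate, buyers effectively pay Pb = Ps − 11, where Ps is the price sellers receive.
Demand in terms of Ps becomes xd = 651 − 0.5(Ps − 11) = 656.5 - 0.5Ps. Setting this equal to supply: 656.5 - 0.5Ps = -154 + 4.5Ps, so Ps = 162.1.
Buyers pay Pb = 162.1 − 11 = 151.1; x' = -154 + 4.5·162.1 = 575.45.
ΔCS = ½(570.5 + 575.45)(161 − 151.1) = 5672.4525; ΔPS = ½(570.5 + 575.45)(162.1 − 161) = 630.2725.
Government spending = 11 × 575.45 = 6329.95.
Net change = 5672.4525 + 630.2725 − 6329.95 = -27.225. The loss equals the DWL triangle ½·11·4.95.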